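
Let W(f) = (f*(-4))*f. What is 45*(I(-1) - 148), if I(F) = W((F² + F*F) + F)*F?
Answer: -6480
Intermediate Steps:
W(f) = -4*f² (W(f) = (-4*f)*f = -4*f²)
I(F) = -4*F*(F + 2*F²)² (I(F) = (-4*((F² + F*F) + F)²)*F = (-4*((F² + F²) + F)²)*F = (-4*(2*F² + F)²)*F = (-4*(F + 2*F²)²)*F = -4*F*(F + 2*F²)²)
45*(I(-1) - 148) = 45*(-4*(-1)³*(1 + 2*(-1))² - 148) = 45*(-4*(-1)*(1 - 2)² - 148) = 45*(-4*(-1)*(-1)² - 148) = 45*(-4*(-1)*1 - 148) = 45*(4 - 148) = 45*(-144) = -6480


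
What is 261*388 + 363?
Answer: 101631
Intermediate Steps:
261*388 + 363 = 101268 + 363 = 101631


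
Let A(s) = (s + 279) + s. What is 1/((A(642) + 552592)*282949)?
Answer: 1/156797603095 ≈ 6.3776e-12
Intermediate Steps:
A(s) = 279 + 2*s (A(s) = (279 + s) + s = 279 + 2*s)
1/((A(642) + 552592)*282949) = 1/(((279 + 2*642) + 552592)*282949) = (1/282949)/((279 + 1284) + 552592) = (1/282949)/(1563 + 552592) = (1/282949)/554155 = (1/554155)*(1/282949) = 1/156797603095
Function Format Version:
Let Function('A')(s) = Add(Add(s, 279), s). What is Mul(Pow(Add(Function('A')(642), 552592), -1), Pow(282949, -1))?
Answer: Rational(1, 156797603095) ≈ 6.3776e-12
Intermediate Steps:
Function('A')(s) = Add(279, Mul(2, s)) (Function('A')(s) = Add(Add(279, s), s) = Add(279, Mul(2, s)))
Mul(Pow(Add(Function('A')(642), 552592), -1), Pow(282949, -1)) = Mul(Pow(Add(Add(279, Mul(2, 642)), 552592), -1), Pow(282949, -1)) = Mul(Pow(Add(Add(279, 1284), 552592), -1), Rational(1, 282949)) = Mul(Pow(Add(1563, 552592), -1), Rational(1, 282949)) = Mul(Pow(554155, -1), Rational(1, 282949)) = Mul(Rational(1, 554155), Rational(1, 282949)) = Rational(1, 156797603095)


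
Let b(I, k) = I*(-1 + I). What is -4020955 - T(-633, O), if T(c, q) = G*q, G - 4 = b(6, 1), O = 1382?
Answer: -4067943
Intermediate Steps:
G = 34 (G = 4 + 6*(-1 + 6) = 4 + 6*5 = 4 + 30 = 34)
T(c, q) = 34*q
-4020955 - T(-633, O) = -4020955 - 34*1382 = -4020955 - 1*46988 = -4020955 - 46988 = -4067943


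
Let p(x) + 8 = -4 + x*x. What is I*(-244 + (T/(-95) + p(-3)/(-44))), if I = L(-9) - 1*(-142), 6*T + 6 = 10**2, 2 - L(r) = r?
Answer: -156109623/4180 ≈ -37347.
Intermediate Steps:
L(r) = 2 - r
T = 47/3 (T = -1 + (1/6)*10**2 = -1 + (1/6)*100 = -1 + 50/3 = 47/3 ≈ 15.667)
p(x) = -12 + x**2 (p(x) = -8 + (-4 + x*x) = -8 + (-4 + x**2) = -12 + x**2)
I = 153 (I = (2 - 1*(-9)) - 1*(-142) = (2 + 9) + 142 = 11 + 142 = 153)
I*(-244 + (T/(-95) + p(-3)/(-44))) = 153*(-244 + ((47/3)/(-95) + (-12 + (-3)**2)/(-44))) = 153*(-244 + ((47/3)*(-1/95) + (-12 + 9)*(-1/44))) = 153*(-244 + (-47/285 - 3*(-1/44))) = 153*(-244 + (-47/285 + 3/44)) = 153*(-244 - 1213/12540) = 153*(-3060973/12540) = -156109623/4180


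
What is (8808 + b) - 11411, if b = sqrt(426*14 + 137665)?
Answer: -2603 + sqrt(143629) ≈ -2224.0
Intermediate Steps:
b = sqrt(143629) (b = sqrt(5964 + 137665) = sqrt(143629) ≈ 378.98)
(8808 + b) - 11411 = (8808 + sqrt(143629)) - 11411 = -2603 + sqrt(143629)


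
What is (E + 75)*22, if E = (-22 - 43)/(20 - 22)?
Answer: 2365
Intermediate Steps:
E = 65/2 (E = -65/(-2) = -65*(-1/2) = 65/2 ≈ 32.500)
(E + 75)*22 = (65/2 + 75)*22 = (215/2)*22 = 2365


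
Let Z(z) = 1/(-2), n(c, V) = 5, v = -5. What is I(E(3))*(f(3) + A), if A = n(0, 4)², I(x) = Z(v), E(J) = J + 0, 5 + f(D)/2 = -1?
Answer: -13/2 ≈ -6.5000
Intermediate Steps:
f(D) = -12 (f(D) = -10 + 2*(-1) = -10 - 2 = -12)
E(J) = J
Z(z) = -½
I(x) = -½
A = 25 (A = 5² = 25)
I(E(3))*(f(3) + A) = -(-12 + 25)/2 = -½*13 = -13/2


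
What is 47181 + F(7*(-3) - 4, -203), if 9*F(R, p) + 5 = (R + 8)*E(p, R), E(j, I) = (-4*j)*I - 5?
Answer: 256603/3 ≈ 85534.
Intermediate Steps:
E(j, I) = -5 - 4*I*j (E(j, I) = -4*I*j - 5 = -5 - 4*I*j)
F(R, p) = -5/9 + (-5 - 4*R*p)*(8 + R)/9 (F(R, p) = -5/9 + ((R + 8)*(-5 - 4*R*p))/9 = -5/9 + ((8 + R)*(-5 - 4*R*p))/9 = -5/9 + ((-5 - 4*R*p)*(8 + R))/9 = -5/9 + (-5 - 4*R*p)*(8 + R)/9)
47181 + F(7*(-3) - 4, -203) = 47181 + (-5 - 32/9*(7*(-3) - 4)*(-203) - (7*(-3) - 4)*(5 + 4*(7*(-3) - 4)*(-203))/9) = 47181 + (-5 - 32/9*(-21 - 4)*(-203) - (-21 - 4)*(5 + 4*(-21 - 4)*(-203))/9) = 47181 + (-5 - 32/9*(-25)*(-203) - ⅑*(-25)*(5 + 4*(-25)*(-203))) = 47181 + (-5 - 162400/9 - ⅑*(-25)*(5 + 20300)) = 47181 + (-5 - 162400/9 - ⅑*(-25)*20305) = 47181 + (-5 - 162400/9 + 507625/9) = 47181 + 115060/3 = 256603/3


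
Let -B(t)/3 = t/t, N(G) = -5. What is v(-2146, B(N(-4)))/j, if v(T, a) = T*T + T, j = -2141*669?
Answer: -1534390/477443 ≈ -3.2138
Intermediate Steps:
B(t) = -3 (B(t) = -3*t/t = -3*1 = -3)
j = -1432329
v(T, a) = T + T**2 (v(T, a) = T**2 + T = T + T**2)
v(-2146, B(N(-4)))/j = -2146*(1 - 2146)/(-1432329) = -2146*(-2145)*(-1/1432329) = 4603170*(-1/1432329) = -1534390/477443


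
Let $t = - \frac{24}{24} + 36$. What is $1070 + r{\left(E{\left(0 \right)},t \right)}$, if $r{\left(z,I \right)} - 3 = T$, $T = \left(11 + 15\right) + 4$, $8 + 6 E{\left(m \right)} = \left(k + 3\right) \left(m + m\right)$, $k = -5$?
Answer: $1103$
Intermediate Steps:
$E{\left(m \right)} = - \frac{4}{3} - \frac{2 m}{3}$ ($E{\left(m \right)} = - \frac{4}{3} + \frac{\left(-5 + 3\right) \left(m + m\right)}{6} = - \frac{4}{3} + \frac{\left(-2\right) 2 m}{6} = - \frac{4}{3} + \frac{\left(-4\right) m}{6} = - \frac{4}{3} - \frac{2 m}{3}$)
$t = 35$ ($t = \left(-24\right) \frac{1}{24} + 36 = -1 + 36 = 35$)
$T = 30$ ($T = 26 + 4 = 30$)
$r{\left(z,I \right)} = 33$ ($r{\left(z,I \right)} = 3 + 30 = 33$)
$1070 + r{\left(E{\left(0 \right)},t \right)} = 1070 + 33 = 1103$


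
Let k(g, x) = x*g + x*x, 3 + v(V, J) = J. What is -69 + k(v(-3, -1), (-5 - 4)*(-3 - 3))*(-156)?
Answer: -421269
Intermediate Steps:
v(V, J) = -3 + J
k(g, x) = x² + g*x (k(g, x) = g*x + x² = x² + g*x)
-69 + k(v(-3, -1), (-5 - 4)*(-3 - 3))*(-156) = -69 + (((-5 - 4)*(-3 - 3))*((-3 - 1) + (-5 - 4)*(-3 - 3)))*(-156) = -69 + ((-9*(-6))*(-4 - 9*(-6)))*(-156) = -69 + (54*(-4 + 54))*(-156) = -69 + (54*50)*(-156) = -69 + 2700*(-156) = -69 - 421200 = -421269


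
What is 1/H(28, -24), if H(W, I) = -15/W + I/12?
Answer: -28/71 ≈ -0.39437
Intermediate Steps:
H(W, I) = -15/W + I/12 (H(W, I) = -15/W + I*(1/12) = -15/W + I/12)
1/H(28, -24) = 1/(-15/28 + (1/12)*(-24)) = 1/(-15*1/28 - 2) = 1/(-15/28 - 2) = 1/(-71/28) = -28/71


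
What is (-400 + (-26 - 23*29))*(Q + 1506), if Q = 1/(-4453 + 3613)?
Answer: -1382687627/840 ≈ -1.6461e+6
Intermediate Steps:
Q = -1/840 (Q = 1/(-840) = -1/840 ≈ -0.0011905)
(-400 + (-26 - 23*29))*(Q + 1506) = (-400 + (-26 - 23*29))*(-1/840 + 1506) = (-400 + (-26 - 667))*(1265039/840) = (-400 - 693)*(1265039/840) = -1093*1265039/840 = -1382687627/840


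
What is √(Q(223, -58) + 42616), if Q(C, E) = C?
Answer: √42839 ≈ 206.98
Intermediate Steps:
√(Q(223, -58) + 42616) = √(223 + 42616) = √42839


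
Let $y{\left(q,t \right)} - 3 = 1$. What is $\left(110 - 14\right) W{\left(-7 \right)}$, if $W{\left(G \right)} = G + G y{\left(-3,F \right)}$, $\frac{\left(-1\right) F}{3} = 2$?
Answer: $-3360$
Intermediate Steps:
$F = -6$ ($F = \left(-3\right) 2 = -6$)
$y{\left(q,t \right)} = 4$ ($y{\left(q,t \right)} = 3 + 1 = 4$)
$W{\left(G \right)} = 5 G$ ($W{\left(G \right)} = G + G 4 = G + 4 G = 5 G$)
$\left(110 - 14\right) W{\left(-7 \right)} = \left(110 - 14\right) 5 \left(-7\right) = 96 \left(-35\right) = -3360$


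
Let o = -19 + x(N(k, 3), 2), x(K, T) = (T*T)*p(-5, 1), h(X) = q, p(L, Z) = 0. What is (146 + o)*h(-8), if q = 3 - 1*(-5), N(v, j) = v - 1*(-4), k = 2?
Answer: 1016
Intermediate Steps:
N(v, j) = 4 + v (N(v, j) = v + 4 = 4 + v)
q = 8 (q = 3 + 5 = 8)
h(X) = 8
x(K, T) = 0 (x(K, T) = (T*T)*0 = T**2*0 = 0)
o = -19 (o = -19 + 0 = -19)
(146 + o)*h(-8) = (146 - 19)*8 = 127*8 = 1016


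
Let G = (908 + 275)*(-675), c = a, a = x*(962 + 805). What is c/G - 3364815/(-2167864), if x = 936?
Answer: -25346743/48830600 ≈ -0.51908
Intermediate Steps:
a = 1653912 (a = 936*(962 + 805) = 936*1767 = 1653912)
c = 1653912
G = -798525 (G = 1183*(-675) = -798525)
c/G - 3364815/(-2167864) = 1653912/(-798525) - 3364815/(-2167864) = 1653912*(-1/798525) - 3364815*(-1/2167864) = -4712/2275 + 33315/21464 = -25346743/48830600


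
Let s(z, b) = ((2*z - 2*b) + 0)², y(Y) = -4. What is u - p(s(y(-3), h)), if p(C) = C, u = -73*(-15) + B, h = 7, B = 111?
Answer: 722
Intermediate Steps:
u = 1206 (u = -73*(-15) + 111 = 1095 + 111 = 1206)
s(z, b) = (-2*b + 2*z)² (s(z, b) = ((-2*b + 2*z) + 0)² = (-2*b + 2*z)²)
u - p(s(y(-3), h)) = 1206 - 4*(7 - 1*(-4))² = 1206 - 4*(7 + 4)² = 1206 - 4*11² = 1206 - 4*121 = 1206 - 1*484 = 1206 - 484 = 722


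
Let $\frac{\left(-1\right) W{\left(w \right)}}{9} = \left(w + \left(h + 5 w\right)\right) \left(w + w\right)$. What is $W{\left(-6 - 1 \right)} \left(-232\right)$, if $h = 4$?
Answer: $1110816$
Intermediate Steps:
$W{\left(w \right)} = - 18 w \left(4 + 6 w\right)$ ($W{\left(w \right)} = - 9 \left(w + \left(4 + 5 w\right)\right) \left(w + w\right) = - 9 \left(4 + 6 w\right) 2 w = - 9 \cdot 2 w \left(4 + 6 w\right) = - 18 w \left(4 + 6 w\right)$)
$W{\left(-6 - 1 \right)} \left(-232\right) = - 36 \left(-6 - 1\right) \left(2 + 3 \left(-6 - 1\right)\right) \left(-232\right) = \left(-36\right) \left(-7\right) \left(2 + 3 \left(-7\right)\right) \left(-232\right) = \left(-36\right) \left(-7\right) \left(2 - 21\right) \left(-232\right) = \left(-36\right) \left(-7\right) \left(-19\right) \left(-232\right) = \left(-4788\right) \left(-232\right) = 1110816$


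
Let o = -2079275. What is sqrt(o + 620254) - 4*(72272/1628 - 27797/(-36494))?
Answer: -1341373942/7426529 + I*sqrt(1459021) ≈ -180.62 + 1207.9*I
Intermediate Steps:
sqrt(o + 620254) - 4*(72272/1628 - 27797/(-36494)) = sqrt(-2079275 + 620254) - 4*(72272/1628 - 27797/(-36494)) = sqrt(-1459021) - 4*(72272*(1/1628) - 27797*(-1/36494)) = I*sqrt(1459021) - 4*(18068/407 + 27797/36494) = I*sqrt(1459021) - 4*670686971/14853058 = I*sqrt(1459021) - 1*1341373942/7426529 = I*sqrt(1459021) - 1341373942/7426529 = -1341373942/7426529 + I*sqrt(1459021)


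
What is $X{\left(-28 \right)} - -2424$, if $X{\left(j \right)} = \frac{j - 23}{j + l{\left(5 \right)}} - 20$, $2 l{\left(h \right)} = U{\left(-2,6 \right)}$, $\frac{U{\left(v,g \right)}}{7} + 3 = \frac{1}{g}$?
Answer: $\frac{1094432}{455} \approx 2405.3$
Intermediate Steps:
$U{\left(v,g \right)} = -21 + \frac{7}{g}$
$l{\left(h \right)} = - \frac{119}{12}$ ($l{\left(h \right)} = \frac{-21 + \frac{7}{6}}{2} = \frac{1}{2} \left(- \frac{119}{6}\right) = - \frac{119}{12}$)
$X{\left(j \right)} = -20 + \frac{-23 + j}{- \frac{119}{12} + j}$ ($X{\left(j \right)} = \frac{j - 23}{j - \frac{119}{12}} - 20 = \frac{-23 + j}{- \frac{119}{12} + j} - 20 = -20 + \frac{-23 + j}{- \frac{119}{12} + j}$)
$X{\left(-28 \right)} - -2424 = \frac{4 \left(526 - -1596\right)}{-119 + 12 \left(-28\right)} - -2424 = \frac{4 \left(526 + 1596\right)}{-119 - 336} + 2424 = 4 \frac{1}{-455} \cdot 2122 + 2424 = 4 \left(- \frac{1}{455}\right) 2122 + 2424 = - \frac{8488}{455} + 2424 = \frac{1094432}{455}$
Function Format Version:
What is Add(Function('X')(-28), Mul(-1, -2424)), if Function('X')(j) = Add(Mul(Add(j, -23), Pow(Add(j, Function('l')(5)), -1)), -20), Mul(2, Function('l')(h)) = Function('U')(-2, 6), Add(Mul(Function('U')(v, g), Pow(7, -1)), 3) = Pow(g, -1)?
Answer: Rational(1094432, 455) ≈ 2405.3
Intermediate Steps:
Function('U')(v, g) = Add(-21, Mul(7, Pow(g, -1)))
Function('l')(h) = Rational(-119, 12) (Function('l')(h) = Mul(Rational(1, 2), Add(-21, Mul(7, Pow(6, -1)))) = Mul(Rational(1, 2), Add(-21, Mul(7, Rational(1, 6)))) = Mul(Rational(1, 2), Add(-21, Rational(7, 6))) = Mul(Rational(1, 2), Rational(-119, 6)) = Rational(-119, 12))
Function('X')(j) = Add(-20, Mul(Pow(Add(Rational(-119, 12), j), -1), Add(-23, j))) (Function('X')(j) = Add(Mul(Add(j, -23), Pow(Add(j, Rational(-119, 12)), -1)), -20) = Add(Mul(Add(-23, j), Pow(Add(Rational(-119, 12), j), -1)), -20) = Add(Mul(Pow(Add(Rational(-119, 12), j), -1), Add(-23, j)), -20) = Add(-20, Mul(Pow(Add(Rational(-119, 12), j), -1), Add(-23, j))))
Add(Function('X')(-28), Mul(-1, -2424)) = Add(Mul(4, Pow(Add(-119, Mul(12, -28)), -1), Add(526, Mul(-57, -28))), Mul(-1, -2424)) = Add(Mul(4, Pow(Add(-119, -336), -1), Add(526, 1596)), 2424) = Add(Mul(4, Pow(-455, -1), 2122), 2424) = Add(Mul(4, Rational(-1, 455), 2122), 2424) = Add(Rational(-8488, 455), 2424) = Rational(1094432, 455)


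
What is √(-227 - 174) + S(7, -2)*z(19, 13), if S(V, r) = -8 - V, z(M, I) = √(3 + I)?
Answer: -60 + I*√401 ≈ -60.0 + 20.025*I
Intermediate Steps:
√(-227 - 174) + S(7, -2)*z(19, 13) = √(-227 - 174) + (-8 - 1*7)*√(3 + 13) = √(-401) + (-8 - 7)*√16 = I*√401 - 15*4 = I*√401 - 60 = -60 + I*√401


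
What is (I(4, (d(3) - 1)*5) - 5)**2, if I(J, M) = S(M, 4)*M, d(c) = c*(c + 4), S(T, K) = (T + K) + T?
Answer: 415956025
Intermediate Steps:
S(T, K) = K + 2*T (S(T, K) = (K + T) + T = K + 2*T)
d(c) = c*(4 + c)
I(J, M) = M*(4 + 2*M) (I(J, M) = (4 + 2*M)*M = M*(4 + 2*M))
(I(4, (d(3) - 1)*5) - 5)**2 = (2*((3*(4 + 3) - 1)*5)*(2 + (3*(4 + 3) - 1)*5) - 5)**2 = (2*((3*7 - 1)*5)*(2 + (3*7 - 1)*5) - 5)**2 = (2*((21 - 1)*5)*(2 + (21 - 1)*5) - 5)**2 = (2*(20*5)*(2 + 20*5) - 5)**2 = (2*100*(2 + 100) - 5)**2 = (2*100*102 - 5)**2 = (20400 - 5)**2 = 20395**2 = 415956025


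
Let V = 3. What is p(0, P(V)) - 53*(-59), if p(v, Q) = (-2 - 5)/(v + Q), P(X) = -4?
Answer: 12515/4 ≈ 3128.8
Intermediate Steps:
p(v, Q) = -7/(Q + v)
p(0, P(V)) - 53*(-59) = -7/(-4 + 0) - 53*(-59) = -7/(-4) + 3127 = -7*(-¼) + 3127 = 7/4 + 3127 = 12515/4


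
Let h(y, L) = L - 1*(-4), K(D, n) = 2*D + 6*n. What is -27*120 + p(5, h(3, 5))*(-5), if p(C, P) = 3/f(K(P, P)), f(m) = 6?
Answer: -6485/2 ≈ -3242.5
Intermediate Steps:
h(y, L) = 4 + L (h(y, L) = L + 4 = 4 + L)
p(C, P) = ½ (p(C, P) = 3/6 = 3*(⅙) = ½)
-27*120 + p(5, h(3, 5))*(-5) = -27*120 + (½)*(-5) = -3240 - 5/2 = -6485/2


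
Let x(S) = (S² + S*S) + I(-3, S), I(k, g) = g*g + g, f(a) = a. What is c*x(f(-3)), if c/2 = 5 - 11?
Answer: -288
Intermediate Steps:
c = -12 (c = 2*(5 - 11) = 2*(-6) = -12)
I(k, g) = g + g² (I(k, g) = g² + g = g + g²)
x(S) = 2*S² + S*(1 + S) (x(S) = (S² + S*S) + S*(1 + S) = (S² + S²) + S*(1 + S) = 2*S² + S*(1 + S))
c*x(f(-3)) = -(-36)*(1 + 3*(-3)) = -(-36)*(1 - 9) = -(-36)*(-8) = -12*24 = -288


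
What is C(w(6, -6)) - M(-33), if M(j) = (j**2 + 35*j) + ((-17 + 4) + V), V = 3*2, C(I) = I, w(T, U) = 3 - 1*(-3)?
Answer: 79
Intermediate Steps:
w(T, U) = 6 (w(T, U) = 3 + 3 = 6)
V = 6
M(j) = -7 + j**2 + 35*j (M(j) = (j**2 + 35*j) + ((-17 + 4) + 6) = (j**2 + 35*j) + (-13 + 6) = (j**2 + 35*j) - 7 = -7 + j**2 + 35*j)
C(w(6, -6)) - M(-33) = 6 - (-7 + (-33)**2 + 35*(-33)) = 6 - (-7 + 1089 - 1155) = 6 - 1*(-73) = 6 + 73 = 79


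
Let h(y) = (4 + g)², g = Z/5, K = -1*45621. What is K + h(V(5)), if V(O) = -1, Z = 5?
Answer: -45596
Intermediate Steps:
K = -45621
g = 1 (g = 5/5 = 5*(⅕) = 1)
h(y) = 25 (h(y) = (4 + 1)² = 5² = 25)
K + h(V(5)) = -45621 + 25 = -45596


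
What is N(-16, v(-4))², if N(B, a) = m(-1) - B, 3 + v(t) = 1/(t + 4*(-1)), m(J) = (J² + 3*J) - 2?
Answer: 144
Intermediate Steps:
m(J) = -2 + J² + 3*J
v(t) = -3 + 1/(-4 + t) (v(t) = -3 + 1/(t + 4*(-1)) = -3 + 1/(t - 4) = -3 + 1/(-4 + t))
N(B, a) = -4 - B (N(B, a) = (-2 + (-1)² + 3*(-1)) - B = (-2 + 1 - 3) - B = -4 - B)
N(-16, v(-4))² = (-4 - 1*(-16))² = (-4 + 16)² = 12² = 144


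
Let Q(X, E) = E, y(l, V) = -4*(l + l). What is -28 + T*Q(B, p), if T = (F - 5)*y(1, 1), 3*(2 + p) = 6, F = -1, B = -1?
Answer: -28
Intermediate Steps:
y(l, V) = -8*l
p = 0 (p = -2 + (⅓)*6 = -2 + 2 = 0)
T = 48 (T = (-1 - 5)*(-8*1) = -6*(-8) = 48)
-28 + T*Q(B, p) = -28 + 48*0 = -28 + 0 = -28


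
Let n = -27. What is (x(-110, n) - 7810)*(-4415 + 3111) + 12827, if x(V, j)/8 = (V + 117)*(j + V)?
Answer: 20201355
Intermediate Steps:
x(V, j) = 8*(117 + V)*(V + j) (x(V, j) = 8*((V + 117)*(j + V)) = 8*((117 + V)*(V + j)) = 8*(117 + V)*(V + j))
(x(-110, n) - 7810)*(-4415 + 3111) + 12827 = ((8*(-110)² + 936*(-110) + 936*(-27) + 8*(-110)*(-27)) - 7810)*(-4415 + 3111) + 12827 = ((8*12100 - 102960 - 25272 + 23760) - 7810)*(-1304) + 12827 = ((96800 - 102960 - 25272 + 23760) - 7810)*(-1304) + 12827 = (-7672 - 7810)*(-1304) + 12827 = -15482*(-1304) + 12827 = 20188528 + 12827 = 20201355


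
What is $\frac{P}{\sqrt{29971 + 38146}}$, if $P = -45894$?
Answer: $- \frac{45894 \sqrt{68117}}{68117} \approx -175.84$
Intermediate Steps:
$\frac{P}{\sqrt{29971 + 38146}} = - \frac{45894}{\sqrt{29971 + 38146}} = - \frac{45894}{\sqrt{68117}} = - 45894 \frac{\sqrt{68117}}{68117} = - \frac{45894 \sqrt{68117}}{68117}$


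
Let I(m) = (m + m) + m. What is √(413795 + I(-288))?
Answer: 29*√491 ≈ 642.60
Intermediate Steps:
I(m) = 3*m (I(m) = 2*m + m = 3*m)
√(413795 + I(-288)) = √(413795 + 3*(-288)) = √(413795 - 864) = √412931 = 29*√491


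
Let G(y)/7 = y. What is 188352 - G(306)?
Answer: 186210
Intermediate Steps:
G(y) = 7*y
188352 - G(306) = 188352 - 7*306 = 188352 - 1*2142 = 188352 - 2142 = 186210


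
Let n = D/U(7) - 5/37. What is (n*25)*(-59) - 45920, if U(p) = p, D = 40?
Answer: -14024655/259 ≈ -54149.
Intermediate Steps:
n = 1445/259 (n = 40/7 - 5/37 = 1445/259 ≈ 5.5791)
(n*25)*(-59) - 45920 = ((1445/259)*25)*(-59) - 45920 = (36125/259)*(-59) - 45920 = -2131375/259 - 45920 = -14024655/259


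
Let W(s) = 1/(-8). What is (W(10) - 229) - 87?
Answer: -2529/8 ≈ -316.13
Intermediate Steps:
W(s) = -⅛
(W(10) - 229) - 87 = (-⅛ - 229) - 87 = -1833/8 - 87 = -2529/8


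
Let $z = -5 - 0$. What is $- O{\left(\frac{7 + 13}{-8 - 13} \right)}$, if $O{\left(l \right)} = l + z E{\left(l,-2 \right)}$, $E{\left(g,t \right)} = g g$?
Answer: $\frac{2420}{441} \approx 5.4875$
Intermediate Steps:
$z = -5$ ($z = -5 + 0 = -5$)
$E{\left(g,t \right)} = g^{2}$
$O{\left(l \right)} = l - 5 l^{2}$
$- O{\left(\frac{7 + 13}{-8 - 13} \right)} = - \frac{7 + 13}{-8 - 13} \left(1 - 5 \frac{7 + 13}{-8 - 13}\right) = - \frac{20}{-21} \left(1 - 5 \frac{20}{-21}\right) = - 20 \left(- \frac{1}{21}\right) \left(1 - 5 \cdot 20 \left(- \frac{1}{21}\right)\right) = - \frac{\left(-20\right) \left(1 - - \frac{100}{21}\right)}{21} = - \frac{\left(-20\right) \left(1 + \frac{100}{21}\right)}{21} = - \frac{\left(-20\right) 121}{21 \cdot 21} = \left(-1\right) \left(- \frac{2420}{441}\right) = \frac{2420}{441}$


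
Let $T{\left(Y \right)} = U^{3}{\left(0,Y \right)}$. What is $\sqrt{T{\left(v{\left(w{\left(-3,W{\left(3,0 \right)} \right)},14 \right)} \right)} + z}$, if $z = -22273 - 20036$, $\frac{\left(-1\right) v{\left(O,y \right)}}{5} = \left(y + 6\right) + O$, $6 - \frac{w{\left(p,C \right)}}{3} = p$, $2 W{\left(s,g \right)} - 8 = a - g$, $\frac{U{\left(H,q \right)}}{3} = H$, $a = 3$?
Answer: $3 i \sqrt{4701} \approx 205.69 i$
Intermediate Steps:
$U{\left(H,q \right)} = 3 H$
$W{\left(s,g \right)} = \frac{11}{2} - \frac{g}{2}$ ($W{\left(s,g \right)} = 4 + \frac{3 - g}{2} = 4 - \left(- \frac{3}{2} + \frac{g}{2}\right) = \frac{11}{2} - \frac{g}{2}$)
$w{\left(p,C \right)} = 18 - 3 p$
$v{\left(O,y \right)} = -30 - 5 O - 5 y$ ($v{\left(O,y \right)} = - 5 \left(\left(y + 6\right) + O\right) = - 5 \left(\left(6 + y\right) + O\right) = - 5 \left(6 + O + y\right) = -30 - 5 O - 5 y$)
$z = -42309$
$T{\left(Y \right)} = 0$ ($T{\left(Y \right)} = \left(3 \cdot 0\right)^{3} = 0^{3} = 0$)
$\sqrt{T{\left(v{\left(w{\left(-3,W{\left(3,0 \right)} \right)},14 \right)} \right)} + z} = \sqrt{0 - 42309} = \sqrt{-42309} = 3 i \sqrt{4701}$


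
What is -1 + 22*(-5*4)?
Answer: -441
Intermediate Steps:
-1 + 22*(-5*4) = -1 + 22*(-20) = -1 - 440 = -441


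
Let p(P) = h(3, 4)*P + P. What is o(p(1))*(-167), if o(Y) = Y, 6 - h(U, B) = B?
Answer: -501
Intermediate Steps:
h(U, B) = 6 - B
p(P) = 3*P (p(P) = (6 - 1*4)*P + P = (6 - 4)*P + P = 2*P + P = 3*P)
o(p(1))*(-167) = (3*1)*(-167) = 3*(-167) = -501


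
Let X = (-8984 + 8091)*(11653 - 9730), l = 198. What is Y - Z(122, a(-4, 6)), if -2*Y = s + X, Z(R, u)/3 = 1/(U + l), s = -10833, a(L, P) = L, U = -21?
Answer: 50978123/59 ≈ 8.6404e+5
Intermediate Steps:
X = -1717239 (X = -893*1923 = -1717239)
Z(R, u) = 1/59 (Z(R, u) = 3/(-21 + 198) = 3/177 = 3*(1/177) = 1/59)
Y = 864036 (Y = -(-10833 - 1717239)/2 = -1/2*(-1728072) = 864036)
Y - Z(122, a(-4, 6)) = 864036 - 1*1/59 = 864036 - 1/59 = 50978123/59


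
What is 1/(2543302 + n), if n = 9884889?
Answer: 1/12428191 ≈ 8.0462e-8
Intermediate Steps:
1/(2543302 + n) = 1/(2543302 + 9884889) = 1/12428191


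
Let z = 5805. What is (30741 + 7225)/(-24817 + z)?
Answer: -18983/9506 ≈ -1.9969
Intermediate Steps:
(30741 + 7225)/(-24817 + z) = (30741 + 7225)/(-24817 + 5805) = 37966/(-19012) = 37966*(-1/19012) = -18983/9506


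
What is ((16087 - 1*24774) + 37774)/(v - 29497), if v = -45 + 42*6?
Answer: -1003/1010 ≈ -0.99307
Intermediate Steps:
v = 207 (v = -45 + 252 = 207)
((16087 - 1*24774) + 37774)/(v - 29497) = ((16087 - 1*24774) + 37774)/(207 - 29497) = ((16087 - 24774) + 37774)/(-29290) = (-8687 + 37774)*(-1/29290) = 29087*(-1/29290) = -1003/1010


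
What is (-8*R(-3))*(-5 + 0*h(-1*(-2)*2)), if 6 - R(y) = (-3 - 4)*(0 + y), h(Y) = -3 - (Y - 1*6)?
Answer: -600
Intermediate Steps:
h(Y) = 3 - Y (h(Y) = -3 - (Y - 6) = -3 - (-6 + Y) = -3 + (6 - Y) = 3 - Y)
R(y) = 6 + 7*y (R(y) = 6 - (-3 - 4)*(0 + y) = 6 - (-7)*y = 6 + 7*y)
(-8*R(-3))*(-5 + 0*h(-1*(-2)*2)) = (-8*(6 + 7*(-3)))*(-5 + 0*(3 - (-1*(-2))*2)) = (-8*(6 - 21))*(-5 + 0*(3 - 2*2)) = (-8*(-15))*(-5 + 0*(3 - 1*4)) = 120*(-5 + 0*(3 - 4)) = 120*(-5 + 0*(-1)) = 120*(-5 + 0) = 120*(-5) = -600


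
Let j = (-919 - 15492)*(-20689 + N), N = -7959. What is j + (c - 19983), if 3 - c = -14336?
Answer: 470136684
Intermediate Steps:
c = 14339 (c = 3 - 1*(-14336) = 3 + 14336 = 14339)
j = 470142328 (j = (-919 - 15492)*(-20689 - 7959) = -16411*(-28648) = 470142328)
j + (c - 19983) = 470142328 + (14339 - 19983) = 470142328 - 5644 = 470136684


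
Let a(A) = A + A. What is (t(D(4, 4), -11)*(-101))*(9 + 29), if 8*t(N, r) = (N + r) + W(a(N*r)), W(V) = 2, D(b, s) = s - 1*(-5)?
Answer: 0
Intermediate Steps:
D(b, s) = 5 + s (D(b, s) = s + 5 = 5 + s)
a(A) = 2*A
t(N, r) = ¼ + N/8 + r/8 (t(N, r) = ((N + r) + 2)/8 = (2 + N + r)/8 = ¼ + N/8 + r/8)
(t(D(4, 4), -11)*(-101))*(9 + 29) = ((¼ + (5 + 4)/8 + (⅛)*(-11))*(-101))*(9 + 29) = ((¼ + (⅛)*9 - 11/8)*(-101))*38 = ((¼ + 9/8 - 11/8)*(-101))*38 = (0*(-101))*38 = 0*38 = 0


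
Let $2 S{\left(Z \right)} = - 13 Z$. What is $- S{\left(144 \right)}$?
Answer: $936$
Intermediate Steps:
$S{\left(Z \right)} = - \frac{13 Z}{2}$ ($S{\left(Z \right)} = \frac{\left(-13\right) Z}{2} = - \frac{13 Z}{2}$)
$- S{\left(144 \right)} = - \frac{\left(-13\right) 144}{2} = \left(-1\right) \left(-936\right) = 936$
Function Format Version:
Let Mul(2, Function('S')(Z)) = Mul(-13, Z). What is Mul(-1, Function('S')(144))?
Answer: 936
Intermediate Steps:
Function('S')(Z) = Mul(Rational(-13, 2), Z) (Function('S')(Z) = Mul(Rational(1, 2), Mul(-13, Z)) = Mul(Rational(-13, 2), Z))
Mul(-1, Function('S')(144)) = Mul(-1, Mul(Rational(-13, 2), 144)) = Mul(-1, -936) = 936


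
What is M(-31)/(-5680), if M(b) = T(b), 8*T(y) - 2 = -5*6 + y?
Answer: 59/45440 ≈ 0.0012984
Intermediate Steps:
T(y) = -7/2 + y/8 (T(y) = 1/4 + (-5*6 + y)/8 = 1/4 + (-30 + y)/8 = 1/4 + (-15/4 + y/8) = -7/2 + y/8)
M(b) = -7/2 + b/8
M(-31)/(-5680) = (-7/2 + (1/8)*(-31))/(-5680) = (-7/2 - 31/8)*(-1/5680) = -59/8*(-1/5680) = 59/45440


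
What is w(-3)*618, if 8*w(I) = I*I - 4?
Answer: 1545/4 ≈ 386.25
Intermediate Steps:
w(I) = -½ + I²/8 (w(I) = (I*I - 4)/8 = (I² - 4)/8 = (-4 + I²)/8 = -½ + I²/8)
w(-3)*618 = (-½ + (⅛)*(-3)²)*618 = (-½ + (⅛)*9)*618 = (-½ + 9/8)*618 = (5/8)*618 = 1545/4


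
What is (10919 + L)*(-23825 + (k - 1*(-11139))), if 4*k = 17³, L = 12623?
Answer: -539476701/2 ≈ -2.6974e+8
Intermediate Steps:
k = 4913/4 (k = (¼)*17³ = (¼)*4913 = 4913/4 ≈ 1228.3)
(10919 + L)*(-23825 + (k - 1*(-11139))) = (10919 + 12623)*(-23825 + (4913/4 - 1*(-11139))) = 23542*(-23825 + (4913/4 + 11139)) = 23542*(-23825 + 49469/4) = 23542*(-45831/4) = -539476701/2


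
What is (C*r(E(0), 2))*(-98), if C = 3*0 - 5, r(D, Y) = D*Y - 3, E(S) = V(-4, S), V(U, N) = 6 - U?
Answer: 8330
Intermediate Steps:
E(S) = 10 (E(S) = 6 - 1*(-4) = 6 + 4 = 10)
r(D, Y) = -3 + D*Y
C = -5 (C = 0 - 5 = -5)
(C*r(E(0), 2))*(-98) = -5*(-3 + 10*2)*(-98) = -5*(-3 + 20)*(-98) = -5*17*(-98) = -85*(-98) = 8330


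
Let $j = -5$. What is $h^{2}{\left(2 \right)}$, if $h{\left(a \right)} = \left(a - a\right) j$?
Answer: $0$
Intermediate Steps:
$h{\left(a \right)} = 0$ ($h{\left(a \right)} = \left(a - a\right) \left(-5\right) = 0 \left(-5\right) = 0$)
$h^{2}{\left(2 \right)} = 0^{2} = 0$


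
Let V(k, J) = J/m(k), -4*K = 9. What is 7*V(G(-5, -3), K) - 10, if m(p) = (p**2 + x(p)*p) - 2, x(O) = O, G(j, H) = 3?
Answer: -703/64 ≈ -10.984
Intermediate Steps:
K = -9/4 (K = -1/4*9 = -9/4 ≈ -2.2500)
m(p) = -2 + 2*p**2 (m(p) = (p**2 + p*p) - 2 = (p**2 + p**2) - 2 = 2*p**2 - 2 = -2 + 2*p**2)
V(k, J) = J/(-2 + 2*k**2)
7*V(G(-5, -3), K) - 10 = 7*((1/2)*(-9/4)/(-1 + 3**2)) - 10 = 7*((1/2)*(-9/4)/(-1 + 9)) - 10 = 7*((1/2)*(-9/4)/8) - 10 = 7*((1/2)*(-9/4)*(1/8)) - 10 = 7*(-9/64) - 10 = -63/64 - 10 = -703/64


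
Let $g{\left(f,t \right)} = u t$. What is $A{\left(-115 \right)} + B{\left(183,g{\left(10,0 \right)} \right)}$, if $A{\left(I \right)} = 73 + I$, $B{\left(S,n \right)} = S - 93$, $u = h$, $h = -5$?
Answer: $48$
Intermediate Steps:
$u = -5$
$g{\left(f,t \right)} = - 5 t$
$B{\left(S,n \right)} = -93 + S$
$A{\left(-115 \right)} + B{\left(183,g{\left(10,0 \right)} \right)} = \left(73 - 115\right) + \left(-93 + 183\right) = -42 + 90 = 48$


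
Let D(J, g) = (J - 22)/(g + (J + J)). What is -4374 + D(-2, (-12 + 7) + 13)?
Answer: -4380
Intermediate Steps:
D(J, g) = (-22 + J)/(g + 2*J)
-4374 + D(-2, (-12 + 7) + 13) = -4374 + (-22 - 2)/(((-12 + 7) + 13) + 2*(-2)) = -4374 - 24/((-5 + 13) - 4) = -4374 - 24/(8 - 4) = -4374 - 24/4 = -4374 + (¼)*(-24) = -4374 - 6 = -4380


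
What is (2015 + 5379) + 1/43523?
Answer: 321809063/43523 ≈ 7394.0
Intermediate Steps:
(2015 + 5379) + 1/43523 = 7394 + 1/43523 = 321809063/43523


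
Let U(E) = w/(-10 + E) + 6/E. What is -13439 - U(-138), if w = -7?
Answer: -45746369/3404 ≈ -13439.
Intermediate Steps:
U(E) = -7/(-10 + E) + 6/E
-13439 - U(-138) = -13439 - (-60 - 1*(-138))/((-138)*(-10 - 138)) = -13439 - (-1)*(-60 + 138)/(138*(-148)) = -13439 - (-1)*(-1)*78/(138*148) = -13439 - 1*13/3404 = -13439 - 13/3404 = -45746369/3404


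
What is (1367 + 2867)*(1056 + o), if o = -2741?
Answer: -7134290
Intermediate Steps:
(1367 + 2867)*(1056 + o) = (1367 + 2867)*(1056 - 2741) = 4234*(-1685) = -7134290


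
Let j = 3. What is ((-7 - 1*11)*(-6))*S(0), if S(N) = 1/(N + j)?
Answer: 36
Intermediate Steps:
S(N) = 1/(3 + N) (S(N) = 1/(N + 3) = 1/(3 + N))
((-7 - 1*11)*(-6))*S(0) = ((-7 - 1*11)*(-6))/(3 + 0) = ((-7 - 11)*(-6))/3 = -18*(-6)*(⅓) = 108*(⅓) = 36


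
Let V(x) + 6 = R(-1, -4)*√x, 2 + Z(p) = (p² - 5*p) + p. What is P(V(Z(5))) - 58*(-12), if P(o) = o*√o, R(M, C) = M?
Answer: 696 - I*(6 + √3)^(3/2) ≈ 696.0 - 21.5*I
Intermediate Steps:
Z(p) = -2 + p² - 4*p (Z(p) = -2 + ((p² - 5*p) + p) = -2 + (p² - 4*p) = -2 + p² - 4*p)
V(x) = -6 - √x
P(o) = o^(3/2)
P(V(Z(5))) - 58*(-12) = (-6 - √(-2 + 5² - 4*5))^(3/2) - 58*(-12) = (-6 - √(-2 + 25 - 20))^(3/2) + 696 = (-6 - √3)^(3/2) + 696 = 696 + (-6 - √3)^(3/2)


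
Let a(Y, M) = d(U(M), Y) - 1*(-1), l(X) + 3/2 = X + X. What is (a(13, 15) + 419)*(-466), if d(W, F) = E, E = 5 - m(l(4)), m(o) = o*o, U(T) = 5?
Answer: -356723/2 ≈ -1.7836e+5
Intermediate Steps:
l(X) = -3/2 + 2*X (l(X) = -3/2 + (X + X) = -3/2 + 2*X)
m(o) = o**2
E = -149/4 (E = 5 - (-3/2 + 2*4)**2 = 5 - (-3/2 + 8)**2 = 5 - (13/2)**2 = 5 - 1*169/4 = 5 - 169/4 = -149/4 ≈ -37.250)
d(W, F) = -149/4
a(Y, M) = -145/4 (a(Y, M) = -149/4 - 1*(-1) = -149/4 + 1 = -145/4)
(a(13, 15) + 419)*(-466) = (-145/4 + 419)*(-466) = (1531/4)*(-466) = -356723/2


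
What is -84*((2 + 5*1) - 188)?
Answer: 15204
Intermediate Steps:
-84*((2 + 5*1) - 188) = -84*((2 + 5) - 188) = -84*(7 - 188) = -84*(-181) = 15204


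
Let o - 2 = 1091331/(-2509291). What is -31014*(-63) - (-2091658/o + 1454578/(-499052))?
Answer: 3224368753699476899/979951233026 ≈ 3.2903e+6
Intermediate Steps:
o = 3927251/2509291 (o = 2 + 1091331/(-2509291) = 2 + 1091331*(-1/2509291) = 2 - 1091331/2509291 = 3927251/2509291 ≈ 1.5651)
-31014*(-63) - (-2091658/o + 1454578/(-499052)) = -31014*(-63) - (-2091658/3927251/2509291 + 1454578/(-499052)) = 1953882 - (-2091658*2509291/3927251 + 1454578*(-1/499052)) = 1953882 - (-5248578594478/3927251 - 727289/249526) = 1953882 - 1*(-1309659678612169967/979951233026) = 1953882 + 1309659678612169967/979951233026 = 3224368753699476899/979951233026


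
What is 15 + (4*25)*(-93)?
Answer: -9285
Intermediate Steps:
15 + (4*25)*(-93) = 15 + 100*(-93) = 15 - 9300 = -9285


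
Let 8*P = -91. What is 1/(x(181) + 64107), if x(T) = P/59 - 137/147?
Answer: 69384/4447922047 ≈ 1.5599e-5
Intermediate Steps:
P = -91/8 (P = (⅛)*(-91) = -91/8 ≈ -11.375)
x(T) = -78041/69384 (x(T) = -91/8/59 - 137/147 = -91/8*1/59 - 137*1/147 = -91/472 - 137/147 = -78041/69384)
1/(x(181) + 64107) = 1/(-78041/69384 + 64107) = 1/(4447922047/69384) = 69384/4447922047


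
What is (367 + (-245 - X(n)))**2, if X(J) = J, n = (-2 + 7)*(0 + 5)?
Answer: 9409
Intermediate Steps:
n = 25 (n = 5*5 = 25)
(367 + (-245 - X(n)))**2 = (367 + (-245 - 1*25))**2 = (367 + (-245 - 25))**2 = (367 - 270)**2 = 97**2 = 9409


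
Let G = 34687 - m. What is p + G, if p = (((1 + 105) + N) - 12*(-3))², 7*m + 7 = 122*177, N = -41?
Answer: 292629/7 ≈ 41804.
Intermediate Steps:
m = 21587/7 (m = -1 + (122*177)/7 = -1 + (⅐)*21594 = -1 + 21594/7 = 21587/7 ≈ 3083.9)
G = 221222/7 (G = 34687 - 1*21587/7 = 34687 - 21587/7 = 221222/7 ≈ 31603.)
p = 10201 (p = (((1 + 105) - 41) - 12*(-3))² = ((106 - 41) + 36)² = (65 + 36)² = 101² = 10201)
p + G = 10201 + 221222/7 = 292629/7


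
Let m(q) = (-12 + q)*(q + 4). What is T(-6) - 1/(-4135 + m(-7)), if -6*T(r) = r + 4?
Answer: 4081/12234 ≈ 0.33358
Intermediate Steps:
m(q) = (-12 + q)*(4 + q)
T(r) = -2/3 - r/6 (T(r) = -(r + 4)/6 = -(4 + r)/6 = -2/3 - r/6)
T(-6) - 1/(-4135 + m(-7)) = (-2/3 - 1/6*(-6)) - 1/(-4135 + (-48 + (-7)**2 - 8*(-7))) = (-2/3 + 1) - 1/(-4135 + (-48 + 49 + 56)) = 1/3 - 1/(-4135 + 57) = 1/3 - 1/(-4078) = 1/3 - 1*(-1/4078) = 1/3 + 1/4078 = 4081/12234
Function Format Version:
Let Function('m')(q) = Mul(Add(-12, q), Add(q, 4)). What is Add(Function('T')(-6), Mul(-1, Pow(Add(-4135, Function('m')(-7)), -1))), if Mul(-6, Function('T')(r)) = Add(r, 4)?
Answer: Rational(4081, 12234) ≈ 0.33358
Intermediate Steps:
Function('m')(q) = Mul(Add(-12, q), Add(4, q))
Function('T')(r) = Add(Rational(-2, 3), Mul(Rational(-1, 6), r)) (Function('T')(r) = Mul(Rational(-1, 6), Add(r, 4)) = Mul(Rational(-1, 6), Add(4, r)) = Add(Rational(-2, 3), Mul(Rational(-1, 6), r)))
Add(Function('T')(-6), Mul(-1, Pow(Add(-4135, Function('m')(-7)), -1))) = Add(Add(Rational(-2, 3), Mul(Rational(-1, 6), -6)), Mul(-1, Pow(Add(-4135, Add(-48, Pow(-7, 2), Mul(-8, -7))), -1))) = Add(Add(Rational(-2, 3), 1), Mul(-1, Pow(Add(-4135, Add(-48, 49, 56)), -1))) = Add(Rational(1, 3), Mul(-1, Pow(Add(-4135, 57), -1))) = Add(Rational(1, 3), Mul(-1, Pow(-4078, -1))) = Add(Rational(1, 3), Mul(-1, Rational(-1, 4078))) = Add(Rational(1, 3), Rational(1, 4078)) = Rational(4081, 12234)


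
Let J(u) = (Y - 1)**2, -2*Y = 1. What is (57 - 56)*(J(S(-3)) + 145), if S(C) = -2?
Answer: 589/4 ≈ 147.25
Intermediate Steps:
Y = -1/2 (Y = -1/2*1 = -1/2 ≈ -0.50000)
J(u) = 9/4 (J(u) = (-1/2 - 1)**2 = (-3/2)**2 = 9/4)
(57 - 56)*(J(S(-3)) + 145) = (57 - 56)*(9/4 + 145) = 1*(589/4) = 589/4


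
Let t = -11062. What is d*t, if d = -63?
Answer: 696906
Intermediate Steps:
d*t = -63*(-11062) = 696906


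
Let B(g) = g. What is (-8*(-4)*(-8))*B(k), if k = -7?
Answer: 1792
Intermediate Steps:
(-8*(-4)*(-8))*B(k) = (-8*(-4)*(-8))*(-7) = (32*(-8))*(-7) = -256*(-7) = 1792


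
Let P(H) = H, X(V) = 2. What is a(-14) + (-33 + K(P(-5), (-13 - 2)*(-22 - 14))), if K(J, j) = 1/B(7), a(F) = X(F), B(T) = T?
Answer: -216/7 ≈ -30.857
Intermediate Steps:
a(F) = 2
K(J, j) = ⅐ (K(J, j) = 1/7 = ⅐)
a(-14) + (-33 + K(P(-5), (-13 - 2)*(-22 - 14))) = 2 + (-33 + ⅐) = 2 - 230/7 = -216/7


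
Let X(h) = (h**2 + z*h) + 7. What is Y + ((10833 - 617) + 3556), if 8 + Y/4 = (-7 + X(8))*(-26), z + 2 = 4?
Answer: 5420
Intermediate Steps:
z = 2 (z = -2 + 4 = 2)
X(h) = 7 + h**2 + 2*h (X(h) = (h**2 + 2*h) + 7 = 7 + h**2 + 2*h)
Y = -8352 (Y = -32 + 4*((-7 + (7 + 8**2 + 2*8))*(-26)) = -32 + 4*((-7 + (7 + 64 + 16))*(-26)) = -32 + 4*((-7 + 87)*(-26)) = -32 + 4*(80*(-26)) = -32 + 4*(-2080) = -32 - 8320 = -8352)
Y + ((10833 - 617) + 3556) = -8352 + ((10833 - 617) + 3556) = -8352 + (10216 + 3556) = -8352 + 13772 = 5420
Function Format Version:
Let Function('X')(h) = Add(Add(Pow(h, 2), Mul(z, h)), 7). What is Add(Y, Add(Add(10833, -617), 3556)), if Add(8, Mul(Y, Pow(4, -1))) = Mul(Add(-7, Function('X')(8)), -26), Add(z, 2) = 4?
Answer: 5420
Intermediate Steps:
z = 2 (z = Add(-2, 4) = 2)
Function('X')(h) = Add(7, Pow(h, 2), Mul(2, h)) (Function('X')(h) = Add(Add(Pow(h, 2), Mul(2, h)), 7) = Add(7, Pow(h, 2), Mul(2, h)))
Y = -8352 (Y = Add(-32, Mul(4, Mul(Add(-7, Add(7, Pow(8, 2), Mul(2, 8))), -26))) = Add(-32, Mul(4, Mul(Add(-7, Add(7, 64, 16)), -26))) = Add(-32, Mul(4, Mul(Add(-7, 87), -26))) = Add(-32, Mul(4, Mul(80, -26))) = Add(-32, Mul(4, -2080)) = Add(-32, -8320) = -8352)
Add(Y, Add(Add(10833, -617), 3556)) = Add(-8352, Add(Add(10833, -617), 3556)) = Add(-8352, Add(10216, 3556)) = Add(-8352, 13772) = 5420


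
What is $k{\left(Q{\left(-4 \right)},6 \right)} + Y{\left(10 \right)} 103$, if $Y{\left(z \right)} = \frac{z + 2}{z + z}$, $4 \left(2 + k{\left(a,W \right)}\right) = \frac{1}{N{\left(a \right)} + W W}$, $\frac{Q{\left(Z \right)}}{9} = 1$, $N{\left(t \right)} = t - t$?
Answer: $\frac{43061}{720} \approx 59.807$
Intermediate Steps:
$N{\left(t \right)} = 0$
$Q{\left(Z \right)} = 9$ ($Q{\left(Z \right)} = 9 \cdot 1 = 9$)
$k{\left(a,W \right)} = -2 + \frac{1}{4 W^{2}}$ ($k{\left(a,W \right)} = -2 + \frac{1}{4 \left(0 + W W\right)} = -2 + \frac{1}{4 \left(0 + W^{2}\right)} = -2 + \frac{1}{4 W^{2}}$)
$Y{\left(z \right)} = \frac{2 + z}{2 z}$
$k{\left(Q{\left(-4 \right)},6 \right)} + Y{\left(10 \right)} 103 = \left(-2 + \frac{1}{4 \cdot 36}\right) + \frac{2 + 10}{2 \cdot 10} \cdot 103 = \left(-2 + \frac{1}{4} \cdot \frac{1}{36}\right) + \frac{1}{2} \cdot \frac{1}{10} \cdot 12 \cdot 103 = \left(-2 + \frac{1}{144}\right) + \frac{3}{5} \cdot 103 = - \frac{287}{144} + \frac{309}{5} = \frac{43061}{720}$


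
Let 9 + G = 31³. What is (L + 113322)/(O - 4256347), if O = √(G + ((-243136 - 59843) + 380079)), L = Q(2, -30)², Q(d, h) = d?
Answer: -482354780122/18116489677527 - 113326*√106882/18116489677527 ≈ -0.026627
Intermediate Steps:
G = 29782 (G = -9 + 31³ = -9 + 29791 = 29782)
L = 4 (L = 2² = 4)
O = √106882 (O = √(29782 + ((-243136 - 59843) + 380079)) = √(29782 + (-302979 + 380079)) = √(29782 + 77100) = √106882 ≈ 326.93)
(L + 113322)/(O - 4256347) = (4 + 113322)/(√106882 - 4256347) = 113326/(-4256347 + √106882)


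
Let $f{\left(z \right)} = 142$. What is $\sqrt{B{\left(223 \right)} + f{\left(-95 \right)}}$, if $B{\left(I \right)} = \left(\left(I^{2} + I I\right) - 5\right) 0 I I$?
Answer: $\sqrt{142} \approx 11.916$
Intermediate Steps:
$B{\left(I \right)} = 0$ ($B{\left(I \right)} = \left(\left(I^{2} + I^{2}\right) - 5\right) 0 I I = \left(2 I^{2} - 5\right) 0 I I = \left(-5 + 2 I^{2}\right) 0 I I = 0 I I = 0 I = 0$)
$\sqrt{B{\left(223 \right)} + f{\left(-95 \right)}} = \sqrt{0 + 142} = \sqrt{142}$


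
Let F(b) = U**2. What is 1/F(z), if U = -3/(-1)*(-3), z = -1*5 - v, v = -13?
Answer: 1/81 ≈ 0.012346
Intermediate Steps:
z = 8 (z = -1*5 - 1*(-13) = -5 + 13 = 8)
U = -9 (U = -3*(-1)*(-3) = 3*(-3) = -9)
F(b) = 81 (F(b) = (-9)**2 = 81)
1/F(z) = 1/81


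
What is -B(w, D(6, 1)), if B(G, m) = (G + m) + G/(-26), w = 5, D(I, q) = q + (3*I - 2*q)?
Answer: -567/26 ≈ -21.808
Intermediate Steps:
D(I, q) = -q + 3*I (D(I, q) = q + (-2*q + 3*I) = -q + 3*I)
B(G, m) = m + 25*G/26 (B(G, m) = (G + m) + G*(-1/26) = (G + m) - G/26 = m + 25*G/26)
-B(w, D(6, 1)) = -((-1*1 + 3*6) + (25/26)*5) = -((-1 + 18) + 125/26) = -(17 + 125/26) = -1*567/26 = -567/26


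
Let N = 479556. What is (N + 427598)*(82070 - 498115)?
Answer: -377416885930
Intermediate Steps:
(N + 427598)*(82070 - 498115) = (479556 + 427598)*(82070 - 498115) = 907154*(-416045) = -377416885930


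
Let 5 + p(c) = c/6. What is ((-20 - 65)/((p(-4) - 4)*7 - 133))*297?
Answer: 75735/602 ≈ 125.81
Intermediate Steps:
p(c) = -5 + c/6
((-20 - 65)/((p(-4) - 4)*7 - 133))*297 = ((-20 - 65)/(((-5 + (1/6)*(-4)) - 4)*7 - 133))*297 = -85/(((-5 - 2/3) - 4)*7 - 133)*297 = -85/((-17/3 - 4)*7 - 133)*297 = -85/(-29/3*7 - 133)*297 = -85/(-203/3 - 133)*297 = -85/(-602/3)*297 = -85*(-3/602)*297 = (255/602)*297 = 75735/602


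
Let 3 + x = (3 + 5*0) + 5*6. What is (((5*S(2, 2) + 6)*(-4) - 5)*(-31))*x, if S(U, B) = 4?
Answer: 101370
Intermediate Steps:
x = 30 (x = -3 + ((3 + 5*0) + 5*6) = -3 + ((3 + 0) + 30) = -3 + (3 + 30) = -3 + 33 = 30)
(((5*S(2, 2) + 6)*(-4) - 5)*(-31))*x = (((5*4 + 6)*(-4) - 5)*(-31))*30 = (((20 + 6)*(-4) - 5)*(-31))*30 = ((26*(-4) - 5)*(-31))*30 = ((-104 - 5)*(-31))*30 = -109*(-31)*30 = 3379*30 = 101370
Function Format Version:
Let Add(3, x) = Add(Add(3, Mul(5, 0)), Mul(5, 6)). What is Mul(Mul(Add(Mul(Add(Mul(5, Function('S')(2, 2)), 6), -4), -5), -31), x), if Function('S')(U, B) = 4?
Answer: 101370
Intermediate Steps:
x = 30 (x = Add(-3, Add(Add(3, Mul(5, 0)), Mul(5, 6))) = Add(-3, Add(Add(3, 0), 30)) = Add(-3, Add(3, 30)) = Add(-3, 33) = 30)
Mul(Mul(Add(Mul(Add(Mul(5, Function('S')(2, 2)), 6), -4), -5), -31), x) = Mul(Mul(Add(Mul(Add(Mul(5, 4), 6), -4), -5), -31), 30) = Mul(Mul(Add(Mul(Add(20, 6), -4), -5), -31), 30) = Mul(Mul(Add(Mul(26, -4), -5), -31), 30) = Mul(Mul(Add(-104, -5), -31), 30) = Mul(Mul(-109, -31), 30) = Mul(3379, 30) = 101370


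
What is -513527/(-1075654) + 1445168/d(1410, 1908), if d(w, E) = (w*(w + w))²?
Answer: 253717152997956871/531445899120367500 ≈ 0.47741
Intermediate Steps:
d(w, E) = 4*w⁴ (d(w, E) = (w*(2*w))² = (2*w²)² = 4*w⁴)
-513527/(-1075654) + 1445168/d(1410, 1908) = -513527/(-1075654) + 1445168/((4*1410⁴)) = -513527*(-1/1075654) + 1445168/((4*3952541610000)) = 513527/1075654 + 1445168/15810166440000 = 513527/1075654 + 1445168*(1/15810166440000) = 513527/1075654 + 90323/988135402500 = 253717152997956871/531445899120367500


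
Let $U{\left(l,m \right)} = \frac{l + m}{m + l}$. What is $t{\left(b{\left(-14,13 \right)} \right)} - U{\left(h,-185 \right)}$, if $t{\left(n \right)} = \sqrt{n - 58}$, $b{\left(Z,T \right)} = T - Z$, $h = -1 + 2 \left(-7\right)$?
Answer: $-1 + i \sqrt{31} \approx -1.0 + 5.5678 i$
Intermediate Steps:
$h = -15$ ($h = -1 - 14 = -15$)
$t{\left(n \right)} = \sqrt{-58 + n}$
$U{\left(l,m \right)} = 1$ ($U{\left(l,m \right)} = \frac{l + m}{l + m} = 1$)
$t{\left(b{\left(-14,13 \right)} \right)} - U{\left(h,-185 \right)} = \sqrt{-58 + \left(13 - -14\right)} - 1 = \sqrt{-58 + \left(13 + 14\right)} - 1 = \sqrt{-58 + 27} - 1 = \sqrt{-31} - 1 = i \sqrt{31} - 1 = -1 + i \sqrt{31}$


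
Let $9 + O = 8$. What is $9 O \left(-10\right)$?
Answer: $90$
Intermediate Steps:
$O = -1$ ($O = -9 + 8 = -1$)
$9 O \left(-10\right) = 9 \left(-1\right) \left(-10\right) = \left(-9\right) \left(-10\right) = 90$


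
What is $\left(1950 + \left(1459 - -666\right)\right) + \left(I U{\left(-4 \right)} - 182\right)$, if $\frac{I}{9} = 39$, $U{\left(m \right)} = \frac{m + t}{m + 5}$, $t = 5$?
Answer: $4244$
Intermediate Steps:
$U{\left(m \right)} = 1$ ($U{\left(m \right)} = \frac{m + 5}{m + 5} = \frac{5 + m}{5 + m} = 1$)
$I = 351$ ($I = 9 \cdot 39 = 351$)
$\left(1950 + \left(1459 - -666\right)\right) + \left(I U{\left(-4 \right)} - 182\right) = \left(1950 + \left(1459 - -666\right)\right) + \left(351 \cdot 1 - 182\right) = \left(1950 + \left(1459 + 666\right)\right) + \left(351 - 182\right) = \left(1950 + 2125\right) + 169 = 4075 + 169 = 4244$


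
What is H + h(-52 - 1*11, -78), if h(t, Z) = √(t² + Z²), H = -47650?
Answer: -47650 + 3*√1117 ≈ -47550.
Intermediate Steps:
h(t, Z) = √(Z² + t²)
H + h(-52 - 1*11, -78) = -47650 + √((-78)² + (-52 - 1*11)²) = -47650 + √(6084 + (-52 - 11)²) = -47650 + √(6084 + (-63)²) = -47650 + √(6084 + 3969) = -47650 + √10053 = -47650 + 3*√1117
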